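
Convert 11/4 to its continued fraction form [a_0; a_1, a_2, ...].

Run the Euclidean algorithm on 11 and 4; the successive quotients are the partial quotients a_0, a_1, ... (each step inverts the fractional part left over by the previous one):
  11 = 2*4 + 3, so a_0 = 2.
  4 = 1*3 + 1, so a_1 = 1.
  3 = 3*1 + 0, so a_2 = 3.
The remainder reaches 0 after 3 divisions, so the expansion has 3 partial quotients, read off in order.

[2; 1, 3]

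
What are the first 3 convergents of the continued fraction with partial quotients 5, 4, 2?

5/1, 21/4, 47/9

Using the convergent recurrence p_i = a_i*p_{i-1} + p_{i-2}, q_i = a_i*q_{i-1} + q_{i-2} with p_{-2}=0, p_{-1}=1, q_{-2}=1, q_{-1}=0:
  i=0: a_0=5, p_0 = 5*1 + 0 = 5, q_0 = 5*0 + 1 = 1.
  i=1: a_1=4, p_1 = 4*5 + 1 = 21, q_1 = 4*1 + 0 = 4.
  i=2: a_2=2, p_2 = 2*21 + 5 = 47, q_2 = 2*4 + 1 = 9.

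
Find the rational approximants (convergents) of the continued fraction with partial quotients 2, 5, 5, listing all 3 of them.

Using the convergent recurrence p_i = a_i*p_{i-1} + p_{i-2}, q_i = a_i*q_{i-1} + q_{i-2} with p_{-2}=0, p_{-1}=1, q_{-2}=1, q_{-1}=0:
  i=0: a_0=2, p_0 = 2*1 + 0 = 2, q_0 = 2*0 + 1 = 1.
  i=1: a_1=5, p_1 = 5*2 + 1 = 11, q_1 = 5*1 + 0 = 5.
  i=2: a_2=5, p_2 = 5*11 + 2 = 57, q_2 = 5*5 + 1 = 26.

2/1, 11/5, 57/26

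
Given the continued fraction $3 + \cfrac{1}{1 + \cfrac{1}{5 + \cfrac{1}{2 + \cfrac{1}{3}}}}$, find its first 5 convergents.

Using the convergent recurrence p_i = a_i*p_{i-1} + p_{i-2}, q_i = a_i*q_{i-1} + q_{i-2} with p_{-2}=0, p_{-1}=1, q_{-2}=1, q_{-1}=0:
  i=0: a_0=3, p_0 = 3*1 + 0 = 3, q_0 = 3*0 + 1 = 1.
  i=1: a_1=1, p_1 = 1*3 + 1 = 4, q_1 = 1*1 + 0 = 1.
  i=2: a_2=5, p_2 = 5*4 + 3 = 23, q_2 = 5*1 + 1 = 6.
  i=3: a_3=2, p_3 = 2*23 + 4 = 50, q_3 = 2*6 + 1 = 13.
  i=4: a_4=3, p_4 = 3*50 + 23 = 173, q_4 = 3*13 + 6 = 45.

3/1, 4/1, 23/6, 50/13, 173/45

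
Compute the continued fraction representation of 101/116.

Run the Euclidean algorithm on 101 and 116; the successive quotients are the partial quotients a_0, a_1, ... (each step inverts the fractional part left over by the previous one):
  101 = 0*116 + 101, so a_0 = 0.
  116 = 1*101 + 15, so a_1 = 1.
  101 = 6*15 + 11, so a_2 = 6.
  15 = 1*11 + 4, so a_3 = 1.
  11 = 2*4 + 3, so a_4 = 2.
  4 = 1*3 + 1, so a_5 = 1.
  3 = 3*1 + 0, so a_6 = 3.
The remainder reaches 0 after 7 divisions, so the expansion has 7 partial quotients, read off in order.

[0; 1, 6, 1, 2, 1, 3]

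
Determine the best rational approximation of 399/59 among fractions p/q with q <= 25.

142/21

Expand x = 399/59 as a continued fraction with the Euclidean algorithm:
  399 = 6*59 + 45, so a_0 = 6.
  59 = 1*45 + 14, so a_1 = 1.
  45 = 3*14 + 3, so a_2 = 3.
  14 = 4*3 + 2, so a_3 = 4.
  3 = 1*2 + 1, so a_4 = 1.
  2 = 2*1 + 0, so a_5 = 2.
so x = [6; 1, 3, 4, 1, 2].
Convergents (p_i = a_i*p_{i-1} + p_{i-2}, q_i = a_i*q_{i-1} + q_{i-2} with p_{-2}=0, p_{-1}=1, q_{-2}=1, q_{-1}=0), until the denominator exceeds 25:
  i=0: a_0=6, p_0 = 6*1 + 0 = 6, q_0 = 6*0 + 1 = 1.
  i=1: a_1=1, p_1 = 1*6 + 1 = 7, q_1 = 1*1 + 0 = 1.
  i=2: a_2=3, p_2 = 3*7 + 6 = 27, q_2 = 3*1 + 1 = 4.
  i=3: a_3=4, p_3 = 4*27 + 7 = 115, q_3 = 4*4 + 1 = 17.
  i=4: a_4=1, p_4 = 1*115 + 27 = 142, q_4 = 1*17 + 4 = 21.
  i=5: a_5=2, p_5 = 2*142 + 115 = 399, q_5 = 2*21 + 17 = 59.
q_5 = 59 > 25, so the last convergent with denominator <= 25 is p_4/q_4 = 142/21.
The closest fraction with denominator <= 25 is either p_4/q_4 or the intermediate fraction (k*p_4 + p_3)/(k*q_4 + q_3) with the largest k >= 1 whose denominator stays <= 25; these approach x as k grows, and every other convergent or intermediate fraction in range is farther away.
Largest k: floor((25 - q_3)/q_4) = floor((25 - 17)/21) = 0.
Since k = 0, no intermediate fraction beyond p_4/q_4 has denominator <= 25, so the convergent 142/21 is the closest (its error is |399*21 - 142*59|/(59*21) = 1/1239).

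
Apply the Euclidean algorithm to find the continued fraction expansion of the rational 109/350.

[0; 3, 4, 1, 2, 1, 5]

Run the Euclidean algorithm on 109 and 350; the successive quotients are the partial quotients a_0, a_1, ... (each step inverts the fractional part left over by the previous one):
  109 = 0*350 + 109, so a_0 = 0.
  350 = 3*109 + 23, so a_1 = 3.
  109 = 4*23 + 17, so a_2 = 4.
  23 = 1*17 + 6, so a_3 = 1.
  17 = 2*6 + 5, so a_4 = 2.
  6 = 1*5 + 1, so a_5 = 1.
  5 = 5*1 + 0, so a_6 = 5.
The remainder reaches 0 after 7 divisions, so the expansion has 7 partial quotients, read off in order.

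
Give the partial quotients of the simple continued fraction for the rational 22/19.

[1; 6, 3]

Run the Euclidean algorithm on 22 and 19; the successive quotients are the partial quotients a_0, a_1, ... (each step inverts the fractional part left over by the previous one):
  22 = 1*19 + 3, so a_0 = 1.
  19 = 6*3 + 1, so a_1 = 6.
  3 = 3*1 + 0, so a_2 = 3.
The remainder reaches 0 after 3 divisions, so the expansion has 3 partial quotients, read off in order.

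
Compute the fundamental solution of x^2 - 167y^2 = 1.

(x, y) = (168, 13)

First expand sqrt(167) as a continued fraction. With x_i = (sqrt(167) + m_i)/d_i and (m_0, d_0) = (0, 1): a_0 = floor(sqrt(167)) = 12, since 12^2 = 144 <= 167 < 169 = 13^2.
Iterate m_{i+1} = d_i*a_i - m_i, d_{i+1} = (167 - m_{i+1}^2)/d_i, a_{i+1} = floor((a_0 + m_{i+1})/d_{i+1}):
  m_1 = 1*12 - 0 = 12, d_1 = (167 - 12^2)/1 = 23/1 = 23, a_1 = floor((12 + 12)/23) = 1.
  m_2 = 23*1 - 12 = 11, d_2 = (167 - 11^2)/23 = 46/23 = 2, a_2 = floor((12 + 11)/2) = 11.
  m_3 = 2*11 - 11 = 11, d_3 = (167 - 11^2)/2 = 46/2 = 23, a_3 = floor((12 + 11)/23) = 1.
  m_4 = 23*1 - 11 = 12, d_4 = (167 - 12^2)/23 = 23/23 = 1, a_4 = floor((12 + 12)/1) = 24.
  m_5 = 1*24 - 12 = 12, d_5 = (167 - 12^2)/1 = 23/1 = 23: (m_5, d_5) = (m_1, d_1) = (12, 23), so from here the quotients repeat a_1, ..., a_4; the period length is 4.
So sqrt(167) = [12; (1, 11, 1, 24)] with period length k = 4.
k is even, so the fundamental solution of x^2 - 167y^2 = 1 is (p_{k-1}, q_{k-1}) = (p_3, q_3); compute convergents through index 3.
Convergents (p_i = a_i*p_{i-1} + p_{i-2}, q_i = a_i*q_{i-1} + q_{i-2} with p_{-2}=0, p_{-1}=1, q_{-2}=1, q_{-1}=0):
  i=0: a_0=12, p_0 = 12*1 + 0 = 12, q_0 = 12*0 + 1 = 1.
  i=1: a_1=1, p_1 = 1*12 + 1 = 13, q_1 = 1*1 + 0 = 1.
  i=2: a_2=11, p_2 = 11*13 + 12 = 155, q_2 = 11*1 + 1 = 12.
  i=3: a_3=1, p_3 = 1*155 + 13 = 168, q_3 = 1*12 + 1 = 13.
Check: 168^2 - 167*13^2 = 28224 - 28223 = 1, so (x, y) = (168, 13) solves the equation, and by the theorem it is the least positive solution.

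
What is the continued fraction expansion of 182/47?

Run the Euclidean algorithm on 182 and 47; the successive quotients are the partial quotients a_0, a_1, ... (each step inverts the fractional part left over by the previous one):
  182 = 3*47 + 41, so a_0 = 3.
  47 = 1*41 + 6, so a_1 = 1.
  41 = 6*6 + 5, so a_2 = 6.
  6 = 1*5 + 1, so a_3 = 1.
  5 = 5*1 + 0, so a_4 = 5.
The remainder reaches 0 after 5 divisions, so the expansion has 5 partial quotients, read off in order.

[3; 1, 6, 1, 5]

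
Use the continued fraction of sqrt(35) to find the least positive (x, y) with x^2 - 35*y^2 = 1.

First expand sqrt(35) as a continued fraction. With x_i = (sqrt(35) + m_i)/d_i and (m_0, d_0) = (0, 1): a_0 = floor(sqrt(35)) = 5, since 5^2 = 25 <= 35 < 36 = 6^2.
Iterate m_{i+1} = d_i*a_i - m_i, d_{i+1} = (35 - m_{i+1}^2)/d_i, a_{i+1} = floor((a_0 + m_{i+1})/d_{i+1}):
  m_1 = 1*5 - 0 = 5, d_1 = (35 - 5^2)/1 = 10/1 = 10, a_1 = floor((5 + 5)/10) = 1.
  m_2 = 10*1 - 5 = 5, d_2 = (35 - 5^2)/10 = 10/10 = 1, a_2 = floor((5 + 5)/1) = 10.
  m_3 = 1*10 - 5 = 5, d_3 = (35 - 5^2)/1 = 10/1 = 10: (m_3, d_3) = (m_1, d_1) = (5, 10), so from here the quotients repeat a_1, a_2; the period length is 2.
So sqrt(35) = [5; (1, 10)] with period length k = 2.
k is even, so the fundamental solution of x^2 - 35y^2 = 1 is (p_{k-1}, q_{k-1}) = (p_1, q_1); compute convergents through index 1.
Convergents (p_i = a_i*p_{i-1} + p_{i-2}, q_i = a_i*q_{i-1} + q_{i-2} with p_{-2}=0, p_{-1}=1, q_{-2}=1, q_{-1}=0):
  i=0: a_0=5, p_0 = 5*1 + 0 = 5, q_0 = 5*0 + 1 = 1.
  i=1: a_1=1, p_1 = 1*5 + 1 = 6, q_1 = 1*1 + 0 = 1.
Check: 6^2 - 35*1^2 = 36 - 35 = 1, so (x, y) = (6, 1) solves the equation, and by the theorem it is the least positive solution.

(x, y) = (6, 1)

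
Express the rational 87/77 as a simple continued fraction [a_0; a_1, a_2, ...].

[1; 7, 1, 2, 3]

Run the Euclidean algorithm on 87 and 77; the successive quotients are the partial quotients a_0, a_1, ... (each step inverts the fractional part left over by the previous one):
  87 = 1*77 + 10, so a_0 = 1.
  77 = 7*10 + 7, so a_1 = 7.
  10 = 1*7 + 3, so a_2 = 1.
  7 = 2*3 + 1, so a_3 = 2.
  3 = 3*1 + 0, so a_4 = 3.
The remainder reaches 0 after 5 divisions, so the expansion has 5 partial quotients, read off in order.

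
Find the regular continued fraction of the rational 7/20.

[0; 2, 1, 6]

Run the Euclidean algorithm on 7 and 20; the successive quotients are the partial quotients a_0, a_1, ... (each step inverts the fractional part left over by the previous one):
  7 = 0*20 + 7, so a_0 = 0.
  20 = 2*7 + 6, so a_1 = 2.
  7 = 1*6 + 1, so a_2 = 1.
  6 = 6*1 + 0, so a_3 = 6.
The remainder reaches 0 after 4 divisions, so the expansion has 4 partial quotients, read off in order.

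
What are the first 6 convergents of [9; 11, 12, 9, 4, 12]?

9/1, 100/11, 1209/133, 10981/1208, 45133/4965, 552577/60788

Using the convergent recurrence p_i = a_i*p_{i-1} + p_{i-2}, q_i = a_i*q_{i-1} + q_{i-2} with p_{-2}=0, p_{-1}=1, q_{-2}=1, q_{-1}=0:
  i=0: a_0=9, p_0 = 9*1 + 0 = 9, q_0 = 9*0 + 1 = 1.
  i=1: a_1=11, p_1 = 11*9 + 1 = 100, q_1 = 11*1 + 0 = 11.
  i=2: a_2=12, p_2 = 12*100 + 9 = 1209, q_2 = 12*11 + 1 = 133.
  i=3: a_3=9, p_3 = 9*1209 + 100 = 10981, q_3 = 9*133 + 11 = 1208.
  i=4: a_4=4, p_4 = 4*10981 + 1209 = 45133, q_4 = 4*1208 + 133 = 4965.
  i=5: a_5=12, p_5 = 12*45133 + 10981 = 552577, q_5 = 12*4965 + 1208 = 60788.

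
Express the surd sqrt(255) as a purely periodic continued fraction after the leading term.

[15; (1, 30)]

Write x_i = (sqrt(255) + m_i)/d_i with (m_0, d_0) = (0, 1). a_0 = floor(sqrt(255)) = 15, since 15^2 = 225 <= 255 < 256 = 16^2.
Iterate m_{i+1} = d_i*a_i - m_i, d_{i+1} = (255 - m_{i+1}^2)/d_i, a_{i+1} = floor((a_0 + m_{i+1})/d_{i+1}):
  m_1 = 1*15 - 0 = 15, d_1 = (255 - 15^2)/1 = 30/1 = 30, a_1 = floor((15 + 15)/30) = 1.
  m_2 = 30*1 - 15 = 15, d_2 = (255 - 15^2)/30 = 30/30 = 1, a_2 = floor((15 + 15)/1) = 30.
  m_3 = 1*30 - 15 = 15, d_3 = (255 - 15^2)/1 = 30/1 = 30: (m_3, d_3) = (m_1, d_1) = (15, 30), so from here the quotients repeat a_1, a_2; the period length is 2.
Hence the expansion of sqrt(255) is a_0 = 15 followed by the repeating block 1, 30 (period 2).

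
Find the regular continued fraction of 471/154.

[3; 17, 9]

Run the Euclidean algorithm on 471 and 154; the successive quotients are the partial quotients a_0, a_1, ... (each step inverts the fractional part left over by the previous one):
  471 = 3*154 + 9, so a_0 = 3.
  154 = 17*9 + 1, so a_1 = 17.
  9 = 9*1 + 0, so a_2 = 9.
The remainder reaches 0 after 3 divisions, so the expansion has 3 partial quotients, read off in order.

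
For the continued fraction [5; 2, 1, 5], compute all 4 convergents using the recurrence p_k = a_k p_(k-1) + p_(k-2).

5/1, 11/2, 16/3, 91/17

Using the convergent recurrence p_i = a_i*p_{i-1} + p_{i-2}, q_i = a_i*q_{i-1} + q_{i-2} with p_{-2}=0, p_{-1}=1, q_{-2}=1, q_{-1}=0:
  i=0: a_0=5, p_0 = 5*1 + 0 = 5, q_0 = 5*0 + 1 = 1.
  i=1: a_1=2, p_1 = 2*5 + 1 = 11, q_1 = 2*1 + 0 = 2.
  i=2: a_2=1, p_2 = 1*11 + 5 = 16, q_2 = 1*2 + 1 = 3.
  i=3: a_3=5, p_3 = 5*16 + 11 = 91, q_3 = 5*3 + 2 = 17.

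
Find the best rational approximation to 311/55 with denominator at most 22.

Expand x = 311/55 as a continued fraction with the Euclidean algorithm:
  311 = 5*55 + 36, so a_0 = 5.
  55 = 1*36 + 19, so a_1 = 1.
  36 = 1*19 + 17, so a_2 = 1.
  19 = 1*17 + 2, so a_3 = 1.
  17 = 8*2 + 1, so a_4 = 8.
  2 = 2*1 + 0, so a_5 = 2.
so x = [5; 1, 1, 1, 8, 2].
Convergents (p_i = a_i*p_{i-1} + p_{i-2}, q_i = a_i*q_{i-1} + q_{i-2} with p_{-2}=0, p_{-1}=1, q_{-2}=1, q_{-1}=0), until the denominator exceeds 22:
  i=0: a_0=5, p_0 = 5*1 + 0 = 5, q_0 = 5*0 + 1 = 1.
  i=1: a_1=1, p_1 = 1*5 + 1 = 6, q_1 = 1*1 + 0 = 1.
  i=2: a_2=1, p_2 = 1*6 + 5 = 11, q_2 = 1*1 + 1 = 2.
  i=3: a_3=1, p_3 = 1*11 + 6 = 17, q_3 = 1*2 + 1 = 3.
  i=4: a_4=8, p_4 = 8*17 + 11 = 147, q_4 = 8*3 + 2 = 26.
q_4 = 26 > 22, so the last convergent with denominator <= 22 is p_3/q_3 = 17/3.
The closest fraction with denominator <= 22 is either p_3/q_3 or the intermediate fraction (k*p_3 + p_2)/(k*q_3 + q_2) with the largest k >= 1 whose denominator stays <= 22; these approach x as k grows, and every other convergent or intermediate fraction in range is farther away.
Largest k: floor((22 - q_2)/q_3) = floor((22 - 2)/3) = 6.
That gives (6*17 + 11)/(6*3 + 2) = 113/20.
Compare the errors: |x - 17/3| = |311*3 - 17*55|/(55*3) = 2/165, and |x - 113/20| = |311*20 - 113*55|/(55*20) = 5/1100.
Cross-multiplying, 5*165 = 825 < 2200 = 2*1100, so 5/1100 is smaller: the intermediate fraction 113/20 is closer to x than 17/3.

113/20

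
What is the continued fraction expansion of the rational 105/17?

[6; 5, 1, 2]

Run the Euclidean algorithm on 105 and 17; the successive quotients are the partial quotients a_0, a_1, ... (each step inverts the fractional part left over by the previous one):
  105 = 6*17 + 3, so a_0 = 6.
  17 = 5*3 + 2, so a_1 = 5.
  3 = 1*2 + 1, so a_2 = 1.
  2 = 2*1 + 0, so a_3 = 2.
The remainder reaches 0 after 4 divisions, so the expansion has 4 partial quotients, read off in order.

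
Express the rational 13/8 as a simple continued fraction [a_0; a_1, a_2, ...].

[1; 1, 1, 1, 2]

Run the Euclidean algorithm on 13 and 8; the successive quotients are the partial quotients a_0, a_1, ... (each step inverts the fractional part left over by the previous one):
  13 = 1*8 + 5, so a_0 = 1.
  8 = 1*5 + 3, so a_1 = 1.
  5 = 1*3 + 2, so a_2 = 1.
  3 = 1*2 + 1, so a_3 = 1.
  2 = 2*1 + 0, so a_4 = 2.
The remainder reaches 0 after 5 divisions, so the expansion has 5 partial quotients, read off in order.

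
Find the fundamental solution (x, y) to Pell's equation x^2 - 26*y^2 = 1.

First expand sqrt(26) as a continued fraction. With x_i = (sqrt(26) + m_i)/d_i and (m_0, d_0) = (0, 1): a_0 = floor(sqrt(26)) = 5, since 5^2 = 25 <= 26 < 36 = 6^2.
Iterate m_{i+1} = d_i*a_i - m_i, d_{i+1} = (26 - m_{i+1}^2)/d_i, a_{i+1} = floor((a_0 + m_{i+1})/d_{i+1}):
  m_1 = 1*5 - 0 = 5, d_1 = (26 - 5^2)/1 = 1/1 = 1, a_1 = floor((5 + 5)/1) = 10.
  m_2 = 1*10 - 5 = 5, d_2 = (26 - 5^2)/1 = 1/1 = 1: (m_2, d_2) = (m_1, d_1) = (5, 1), so from here the quotient a_1 repeats; the period length is 1.
So sqrt(26) = [5; (10)] with period length k = 1.
k is odd, so (p_{k-1}, q_{k-1}) only solves x^2 - 26y^2 = -1 and the fundamental solution of x^2 - 26y^2 = 1 is (p_{2k-1}, q_{2k-1}) = (p_1, q_1); compute convergents through index 1, running through the period twice.
Convergents (p_i = a_i*p_{i-1} + p_{i-2}, q_i = a_i*q_{i-1} + q_{i-2} with p_{-2}=0, p_{-1}=1, q_{-2}=1, q_{-1}=0):
  i=0: a_0=5, p_0 = 5*1 + 0 = 5, q_0 = 5*0 + 1 = 1.
  i=1: a_1=10, p_1 = 10*5 + 1 = 51, q_1 = 10*1 + 0 = 10.
Indeed p_0^2 - 26*q_0^2 = 25 - 26 = -1, not +1.
Check: 51^2 - 26*10^2 = 2601 - 2600 = 1, so (x, y) = (51, 10) solves the equation, and by the theorem it is the least positive solution.

(x, y) = (51, 10)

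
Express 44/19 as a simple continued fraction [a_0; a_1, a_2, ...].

[2; 3, 6]

Run the Euclidean algorithm on 44 and 19; the successive quotients are the partial quotients a_0, a_1, ... (each step inverts the fractional part left over by the previous one):
  44 = 2*19 + 6, so a_0 = 2.
  19 = 3*6 + 1, so a_1 = 3.
  6 = 6*1 + 0, so a_2 = 6.
The remainder reaches 0 after 3 divisions, so the expansion has 3 partial quotients, read off in order.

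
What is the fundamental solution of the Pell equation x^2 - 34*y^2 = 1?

First expand sqrt(34) as a continued fraction. With x_i = (sqrt(34) + m_i)/d_i and (m_0, d_0) = (0, 1): a_0 = floor(sqrt(34)) = 5, since 5^2 = 25 <= 34 < 36 = 6^2.
Iterate m_{i+1} = d_i*a_i - m_i, d_{i+1} = (34 - m_{i+1}^2)/d_i, a_{i+1} = floor((a_0 + m_{i+1})/d_{i+1}):
  m_1 = 1*5 - 0 = 5, d_1 = (34 - 5^2)/1 = 9/1 = 9, a_1 = floor((5 + 5)/9) = 1.
  m_2 = 9*1 - 5 = 4, d_2 = (34 - 4^2)/9 = 18/9 = 2, a_2 = floor((5 + 4)/2) = 4.
  m_3 = 2*4 - 4 = 4, d_3 = (34 - 4^2)/2 = 18/2 = 9, a_3 = floor((5 + 4)/9) = 1.
  m_4 = 9*1 - 4 = 5, d_4 = (34 - 5^2)/9 = 9/9 = 1, a_4 = floor((5 + 5)/1) = 10.
  m_5 = 1*10 - 5 = 5, d_5 = (34 - 5^2)/1 = 9/1 = 9: (m_5, d_5) = (m_1, d_1) = (5, 9), so from here the quotients repeat a_1, ..., a_4; the period length is 4.
So sqrt(34) = [5; (1, 4, 1, 10)] with period length k = 4.
k is even, so the fundamental solution of x^2 - 34y^2 = 1 is (p_{k-1}, q_{k-1}) = (p_3, q_3); compute convergents through index 3.
Convergents (p_i = a_i*p_{i-1} + p_{i-2}, q_i = a_i*q_{i-1} + q_{i-2} with p_{-2}=0, p_{-1}=1, q_{-2}=1, q_{-1}=0):
  i=0: a_0=5, p_0 = 5*1 + 0 = 5, q_0 = 5*0 + 1 = 1.
  i=1: a_1=1, p_1 = 1*5 + 1 = 6, q_1 = 1*1 + 0 = 1.
  i=2: a_2=4, p_2 = 4*6 + 5 = 29, q_2 = 4*1 + 1 = 5.
  i=3: a_3=1, p_3 = 1*29 + 6 = 35, q_3 = 1*5 + 1 = 6.
Check: 35^2 - 34*6^2 = 1225 - 1224 = 1, so (x, y) = (35, 6) solves the equation, and by the theorem it is the least positive solution.

(x, y) = (35, 6)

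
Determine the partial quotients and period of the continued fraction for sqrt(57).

Write x_i = (sqrt(57) + m_i)/d_i with (m_0, d_0) = (0, 1). a_0 = floor(sqrt(57)) = 7, since 7^2 = 49 <= 57 < 64 = 8^2.
Iterate m_{i+1} = d_i*a_i - m_i, d_{i+1} = (57 - m_{i+1}^2)/d_i, a_{i+1} = floor((a_0 + m_{i+1})/d_{i+1}):
  m_1 = 1*7 - 0 = 7, d_1 = (57 - 7^2)/1 = 8/1 = 8, a_1 = floor((7 + 7)/8) = 1.
  m_2 = 8*1 - 7 = 1, d_2 = (57 - 1^2)/8 = 56/8 = 7, a_2 = floor((7 + 1)/7) = 1.
  m_3 = 7*1 - 1 = 6, d_3 = (57 - 6^2)/7 = 21/7 = 3, a_3 = floor((7 + 6)/3) = 4.
  m_4 = 3*4 - 6 = 6, d_4 = (57 - 6^2)/3 = 21/3 = 7, a_4 = floor((7 + 6)/7) = 1.
  m_5 = 7*1 - 6 = 1, d_5 = (57 - 1^2)/7 = 56/7 = 8, a_5 = floor((7 + 1)/8) = 1.
  m_6 = 8*1 - 1 = 7, d_6 = (57 - 7^2)/8 = 8/8 = 1, a_6 = floor((7 + 7)/1) = 14.
  m_7 = 1*14 - 7 = 7, d_7 = (57 - 7^2)/1 = 8/1 = 8: (m_7, d_7) = (m_1, d_1) = (7, 8), so from here the quotients repeat a_1, ..., a_6; the period length is 6.
Hence the expansion of sqrt(57) is a_0 = 7 followed by the repeating block 1, 1, 4, 1, 1, 14 (period 6).

[7; (1, 1, 4, 1, 1, 14)]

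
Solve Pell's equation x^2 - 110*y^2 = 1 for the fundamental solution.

(x, y) = (21, 2)

First expand sqrt(110) as a continued fraction. With x_i = (sqrt(110) + m_i)/d_i and (m_0, d_0) = (0, 1): a_0 = floor(sqrt(110)) = 10, since 10^2 = 100 <= 110 < 121 = 11^2.
Iterate m_{i+1} = d_i*a_i - m_i, d_{i+1} = (110 - m_{i+1}^2)/d_i, a_{i+1} = floor((a_0 + m_{i+1})/d_{i+1}):
  m_1 = 1*10 - 0 = 10, d_1 = (110 - 10^2)/1 = 10/1 = 10, a_1 = floor((10 + 10)/10) = 2.
  m_2 = 10*2 - 10 = 10, d_2 = (110 - 10^2)/10 = 10/10 = 1, a_2 = floor((10 + 10)/1) = 20.
  m_3 = 1*20 - 10 = 10, d_3 = (110 - 10^2)/1 = 10/1 = 10: (m_3, d_3) = (m_1, d_1) = (10, 10), so from here the quotients repeat a_1, a_2; the period length is 2.
So sqrt(110) = [10; (2, 20)] with period length k = 2.
k is even, so the fundamental solution of x^2 - 110y^2 = 1 is (p_{k-1}, q_{k-1}) = (p_1, q_1); compute convergents through index 1.
Convergents (p_i = a_i*p_{i-1} + p_{i-2}, q_i = a_i*q_{i-1} + q_{i-2} with p_{-2}=0, p_{-1}=1, q_{-2}=1, q_{-1}=0):
  i=0: a_0=10, p_0 = 10*1 + 0 = 10, q_0 = 10*0 + 1 = 1.
  i=1: a_1=2, p_1 = 2*10 + 1 = 21, q_1 = 2*1 + 0 = 2.
Check: 21^2 - 110*2^2 = 441 - 440 = 1, so (x, y) = (21, 2) solves the equation, and by the theorem it is the least positive solution.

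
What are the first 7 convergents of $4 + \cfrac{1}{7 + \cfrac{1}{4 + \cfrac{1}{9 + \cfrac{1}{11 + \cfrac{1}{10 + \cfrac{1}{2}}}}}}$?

4/1, 29/7, 120/29, 1109/268, 12319/2977, 124299/30038, 260917/63053

Using the convergent recurrence p_i = a_i*p_{i-1} + p_{i-2}, q_i = a_i*q_{i-1} + q_{i-2} with p_{-2}=0, p_{-1}=1, q_{-2}=1, q_{-1}=0:
  i=0: a_0=4, p_0 = 4*1 + 0 = 4, q_0 = 4*0 + 1 = 1.
  i=1: a_1=7, p_1 = 7*4 + 1 = 29, q_1 = 7*1 + 0 = 7.
  i=2: a_2=4, p_2 = 4*29 + 4 = 120, q_2 = 4*7 + 1 = 29.
  i=3: a_3=9, p_3 = 9*120 + 29 = 1109, q_3 = 9*29 + 7 = 268.
  i=4: a_4=11, p_4 = 11*1109 + 120 = 12319, q_4 = 11*268 + 29 = 2977.
  i=5: a_5=10, p_5 = 10*12319 + 1109 = 124299, q_5 = 10*2977 + 268 = 30038.
  i=6: a_6=2, p_6 = 2*124299 + 12319 = 260917, q_6 = 2*30038 + 2977 = 63053.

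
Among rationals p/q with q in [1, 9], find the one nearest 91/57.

8/5

Expand x = 91/57 as a continued fraction with the Euclidean algorithm:
  91 = 1*57 + 34, so a_0 = 1.
  57 = 1*34 + 23, so a_1 = 1.
  34 = 1*23 + 11, so a_2 = 1.
  23 = 2*11 + 1, so a_3 = 2.
  11 = 11*1 + 0, so a_4 = 11.
so x = [1; 1, 1, 2, 11].
Convergents (p_i = a_i*p_{i-1} + p_{i-2}, q_i = a_i*q_{i-1} + q_{i-2} with p_{-2}=0, p_{-1}=1, q_{-2}=1, q_{-1}=0), until the denominator exceeds 9:
  i=0: a_0=1, p_0 = 1*1 + 0 = 1, q_0 = 1*0 + 1 = 1.
  i=1: a_1=1, p_1 = 1*1 + 1 = 2, q_1 = 1*1 + 0 = 1.
  i=2: a_2=1, p_2 = 1*2 + 1 = 3, q_2 = 1*1 + 1 = 2.
  i=3: a_3=2, p_3 = 2*3 + 2 = 8, q_3 = 2*2 + 1 = 5.
  i=4: a_4=11, p_4 = 11*8 + 3 = 91, q_4 = 11*5 + 2 = 57.
q_4 = 57 > 9, so the last convergent with denominator <= 9 is p_3/q_3 = 8/5.
The closest fraction with denominator <= 9 is either p_3/q_3 or the intermediate fraction (k*p_3 + p_2)/(k*q_3 + q_2) with the largest k >= 1 whose denominator stays <= 9; these approach x as k grows, and every other convergent or intermediate fraction in range is farther away.
Largest k: floor((9 - q_2)/q_3) = floor((9 - 2)/5) = 1.
That gives (1*8 + 3)/(1*5 + 2) = 11/7.
Compare the errors: |x - 8/5| = |91*5 - 8*57|/(57*5) = 1/285, and |x - 11/7| = |91*7 - 11*57|/(57*7) = 10/399.
Cross-multiplying, 1*399 = 399 < 2850 = 10*285, so 1/285 is smaller: the convergent 8/5 is closer to x than 11/7.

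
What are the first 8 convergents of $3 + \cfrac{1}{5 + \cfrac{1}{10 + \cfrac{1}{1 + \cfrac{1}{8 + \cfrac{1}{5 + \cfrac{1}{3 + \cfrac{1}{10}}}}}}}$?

Using the convergent recurrence p_i = a_i*p_{i-1} + p_{i-2}, q_i = a_i*q_{i-1} + q_{i-2} with p_{-2}=0, p_{-1}=1, q_{-2}=1, q_{-1}=0:
  i=0: a_0=3, p_0 = 3*1 + 0 = 3, q_0 = 3*0 + 1 = 1.
  i=1: a_1=5, p_1 = 5*3 + 1 = 16, q_1 = 5*1 + 0 = 5.
  i=2: a_2=10, p_2 = 10*16 + 3 = 163, q_2 = 10*5 + 1 = 51.
  i=3: a_3=1, p_3 = 1*163 + 16 = 179, q_3 = 1*51 + 5 = 56.
  i=4: a_4=8, p_4 = 8*179 + 163 = 1595, q_4 = 8*56 + 51 = 499.
  i=5: a_5=5, p_5 = 5*1595 + 179 = 8154, q_5 = 5*499 + 56 = 2551.
  i=6: a_6=3, p_6 = 3*8154 + 1595 = 26057, q_6 = 3*2551 + 499 = 8152.
  i=7: a_7=10, p_7 = 10*26057 + 8154 = 268724, q_7 = 10*8152 + 2551 = 84071.

3/1, 16/5, 163/51, 179/56, 1595/499, 8154/2551, 26057/8152, 268724/84071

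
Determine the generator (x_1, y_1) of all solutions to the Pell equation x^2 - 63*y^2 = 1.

(x, y) = (8, 1)

First expand sqrt(63) as a continued fraction. With x_i = (sqrt(63) + m_i)/d_i and (m_0, d_0) = (0, 1): a_0 = floor(sqrt(63)) = 7, since 7^2 = 49 <= 63 < 64 = 8^2.
Iterate m_{i+1} = d_i*a_i - m_i, d_{i+1} = (63 - m_{i+1}^2)/d_i, a_{i+1} = floor((a_0 + m_{i+1})/d_{i+1}):
  m_1 = 1*7 - 0 = 7, d_1 = (63 - 7^2)/1 = 14/1 = 14, a_1 = floor((7 + 7)/14) = 1.
  m_2 = 14*1 - 7 = 7, d_2 = (63 - 7^2)/14 = 14/14 = 1, a_2 = floor((7 + 7)/1) = 14.
  m_3 = 1*14 - 7 = 7, d_3 = (63 - 7^2)/1 = 14/1 = 14: (m_3, d_3) = (m_1, d_1) = (7, 14), so from here the quotients repeat a_1, a_2; the period length is 2.
So sqrt(63) = [7; (1, 14)] with period length k = 2.
k is even, so the fundamental solution of x^2 - 63y^2 = 1 is (p_{k-1}, q_{k-1}) = (p_1, q_1); compute convergents through index 1.
Convergents (p_i = a_i*p_{i-1} + p_{i-2}, q_i = a_i*q_{i-1} + q_{i-2} with p_{-2}=0, p_{-1}=1, q_{-2}=1, q_{-1}=0):
  i=0: a_0=7, p_0 = 7*1 + 0 = 7, q_0 = 7*0 + 1 = 1.
  i=1: a_1=1, p_1 = 1*7 + 1 = 8, q_1 = 1*1 + 0 = 1.
Check: 8^2 - 63*1^2 = 64 - 63 = 1, so (x, y) = (8, 1) solves the equation, and by the theorem it is the least positive solution.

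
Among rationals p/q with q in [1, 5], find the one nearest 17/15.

Expand x = 17/15 as a continued fraction with the Euclidean algorithm:
  17 = 1*15 + 2, so a_0 = 1.
  15 = 7*2 + 1, so a_1 = 7.
  2 = 2*1 + 0, so a_2 = 2.
so x = [1; 7, 2].
Convergents (p_i = a_i*p_{i-1} + p_{i-2}, q_i = a_i*q_{i-1} + q_{i-2} with p_{-2}=0, p_{-1}=1, q_{-2}=1, q_{-1}=0), until the denominator exceeds 5:
  i=0: a_0=1, p_0 = 1*1 + 0 = 1, q_0 = 1*0 + 1 = 1.
  i=1: a_1=7, p_1 = 7*1 + 1 = 8, q_1 = 7*1 + 0 = 7.
q_1 = 7 > 5, so the last convergent with denominator <= 5 is p_0/q_0 = 1/1.
The closest fraction with denominator <= 5 is either p_0/q_0 or the intermediate fraction (k*p_0 + p_{-1})/(k*q_0 + q_{-1}) with the largest k >= 1 whose denominator stays <= 5; these approach x as k grows, and every other convergent or intermediate fraction in range is farther away.
Largest k: floor((5 - q_{-1})/q_0) = floor((5 - 0)/1) = 5 (using the seeds p_{-1} = 1, q_{-1} = 0).
That gives (5*1 + 1)/(5*1 + 0) = 6/5.
Compare the errors: |x - 1/1| = |17*1 - 1*15|/(15*1) = 2/15, and |x - 6/5| = |17*5 - 6*15|/(15*5) = 5/75.
Cross-multiplying, 5*15 = 75 < 150 = 2*75, so 5/75 is smaller: the intermediate fraction 6/5 is closer to x than 1/1.

6/5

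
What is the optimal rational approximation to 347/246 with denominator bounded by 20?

24/17

Expand x = 347/246 as a continued fraction with the Euclidean algorithm:
  347 = 1*246 + 101, so a_0 = 1.
  246 = 2*101 + 44, so a_1 = 2.
  101 = 2*44 + 13, so a_2 = 2.
  44 = 3*13 + 5, so a_3 = 3.
  13 = 2*5 + 3, so a_4 = 2.
  5 = 1*3 + 2, so a_5 = 1.
  3 = 1*2 + 1, so a_6 = 1.
  2 = 2*1 + 0, so a_7 = 2.
so x = [1; 2, 2, 3, 2, 1, 1, 2].
Convergents (p_i = a_i*p_{i-1} + p_{i-2}, q_i = a_i*q_{i-1} + q_{i-2} with p_{-2}=0, p_{-1}=1, q_{-2}=1, q_{-1}=0), until the denominator exceeds 20:
  i=0: a_0=1, p_0 = 1*1 + 0 = 1, q_0 = 1*0 + 1 = 1.
  i=1: a_1=2, p_1 = 2*1 + 1 = 3, q_1 = 2*1 + 0 = 2.
  i=2: a_2=2, p_2 = 2*3 + 1 = 7, q_2 = 2*2 + 1 = 5.
  i=3: a_3=3, p_3 = 3*7 + 3 = 24, q_3 = 3*5 + 2 = 17.
  i=4: a_4=2, p_4 = 2*24 + 7 = 55, q_4 = 2*17 + 5 = 39.
q_4 = 39 > 20, so the last convergent with denominator <= 20 is p_3/q_3 = 24/17.
The closest fraction with denominator <= 20 is either p_3/q_3 or the intermediate fraction (k*p_3 + p_2)/(k*q_3 + q_2) with the largest k >= 1 whose denominator stays <= 20; these approach x as k grows, and every other convergent or intermediate fraction in range is farther away.
Largest k: floor((20 - q_2)/q_3) = floor((20 - 5)/17) = 0.
Since k = 0, no intermediate fraction beyond p_3/q_3 has denominator <= 20, so the convergent 24/17 is the closest (its error is |347*17 - 24*246|/(246*17) = 5/4182).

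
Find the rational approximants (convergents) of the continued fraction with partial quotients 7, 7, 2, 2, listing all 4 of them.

7/1, 50/7, 107/15, 264/37

Using the convergent recurrence p_i = a_i*p_{i-1} + p_{i-2}, q_i = a_i*q_{i-1} + q_{i-2} with p_{-2}=0, p_{-1}=1, q_{-2}=1, q_{-1}=0:
  i=0: a_0=7, p_0 = 7*1 + 0 = 7, q_0 = 7*0 + 1 = 1.
  i=1: a_1=7, p_1 = 7*7 + 1 = 50, q_1 = 7*1 + 0 = 7.
  i=2: a_2=2, p_2 = 2*50 + 7 = 107, q_2 = 2*7 + 1 = 15.
  i=3: a_3=2, p_3 = 2*107 + 50 = 264, q_3 = 2*15 + 7 = 37.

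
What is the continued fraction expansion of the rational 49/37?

Run the Euclidean algorithm on 49 and 37; the successive quotients are the partial quotients a_0, a_1, ... (each step inverts the fractional part left over by the previous one):
  49 = 1*37 + 12, so a_0 = 1.
  37 = 3*12 + 1, so a_1 = 3.
  12 = 12*1 + 0, so a_2 = 12.
The remainder reaches 0 after 3 divisions, so the expansion has 3 partial quotients, read off in order.

[1; 3, 12]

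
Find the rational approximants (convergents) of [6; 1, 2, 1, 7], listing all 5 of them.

Using the convergent recurrence p_i = a_i*p_{i-1} + p_{i-2}, q_i = a_i*q_{i-1} + q_{i-2} with p_{-2}=0, p_{-1}=1, q_{-2}=1, q_{-1}=0:
  i=0: a_0=6, p_0 = 6*1 + 0 = 6, q_0 = 6*0 + 1 = 1.
  i=1: a_1=1, p_1 = 1*6 + 1 = 7, q_1 = 1*1 + 0 = 1.
  i=2: a_2=2, p_2 = 2*7 + 6 = 20, q_2 = 2*1 + 1 = 3.
  i=3: a_3=1, p_3 = 1*20 + 7 = 27, q_3 = 1*3 + 1 = 4.
  i=4: a_4=7, p_4 = 7*27 + 20 = 209, q_4 = 7*4 + 3 = 31.

6/1, 7/1, 20/3, 27/4, 209/31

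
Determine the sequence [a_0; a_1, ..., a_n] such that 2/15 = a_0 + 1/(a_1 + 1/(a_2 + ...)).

Run the Euclidean algorithm on 2 and 15; the successive quotients are the partial quotients a_0, a_1, ... (each step inverts the fractional part left over by the previous one):
  2 = 0*15 + 2, so a_0 = 0.
  15 = 7*2 + 1, so a_1 = 7.
  2 = 2*1 + 0, so a_2 = 2.
The remainder reaches 0 after 3 divisions, so the expansion has 3 partial quotients, read off in order.

[0; 7, 2]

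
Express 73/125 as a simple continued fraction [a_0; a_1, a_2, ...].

[0; 1, 1, 2, 2, 10]

Run the Euclidean algorithm on 73 and 125; the successive quotients are the partial quotients a_0, a_1, ... (each step inverts the fractional part left over by the previous one):
  73 = 0*125 + 73, so a_0 = 0.
  125 = 1*73 + 52, so a_1 = 1.
  73 = 1*52 + 21, so a_2 = 1.
  52 = 2*21 + 10, so a_3 = 2.
  21 = 2*10 + 1, so a_4 = 2.
  10 = 10*1 + 0, so a_5 = 10.
The remainder reaches 0 after 6 divisions, so the expansion has 6 partial quotients, read off in order.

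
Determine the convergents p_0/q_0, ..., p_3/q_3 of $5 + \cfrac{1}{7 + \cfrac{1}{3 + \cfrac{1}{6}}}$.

5/1, 36/7, 113/22, 714/139

Using the convergent recurrence p_i = a_i*p_{i-1} + p_{i-2}, q_i = a_i*q_{i-1} + q_{i-2} with p_{-2}=0, p_{-1}=1, q_{-2}=1, q_{-1}=0:
  i=0: a_0=5, p_0 = 5*1 + 0 = 5, q_0 = 5*0 + 1 = 1.
  i=1: a_1=7, p_1 = 7*5 + 1 = 36, q_1 = 7*1 + 0 = 7.
  i=2: a_2=3, p_2 = 3*36 + 5 = 113, q_2 = 3*7 + 1 = 22.
  i=3: a_3=6, p_3 = 6*113 + 36 = 714, q_3 = 6*22 + 7 = 139.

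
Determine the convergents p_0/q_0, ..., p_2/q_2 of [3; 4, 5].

Using the convergent recurrence p_i = a_i*p_{i-1} + p_{i-2}, q_i = a_i*q_{i-1} + q_{i-2} with p_{-2}=0, p_{-1}=1, q_{-2}=1, q_{-1}=0:
  i=0: a_0=3, p_0 = 3*1 + 0 = 3, q_0 = 3*0 + 1 = 1.
  i=1: a_1=4, p_1 = 4*3 + 1 = 13, q_1 = 4*1 + 0 = 4.
  i=2: a_2=5, p_2 = 5*13 + 3 = 68, q_2 = 5*4 + 1 = 21.

3/1, 13/4, 68/21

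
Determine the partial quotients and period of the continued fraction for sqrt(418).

[20; (2, 4, 20, 4, 2, 40)]

Write x_i = (sqrt(418) + m_i)/d_i with (m_0, d_0) = (0, 1). a_0 = floor(sqrt(418)) = 20, since 20^2 = 400 <= 418 < 441 = 21^2.
Iterate m_{i+1} = d_i*a_i - m_i, d_{i+1} = (418 - m_{i+1}^2)/d_i, a_{i+1} = floor((a_0 + m_{i+1})/d_{i+1}):
  m_1 = 1*20 - 0 = 20, d_1 = (418 - 20^2)/1 = 18/1 = 18, a_1 = floor((20 + 20)/18) = 2.
  m_2 = 18*2 - 20 = 16, d_2 = (418 - 16^2)/18 = 162/18 = 9, a_2 = floor((20 + 16)/9) = 4.
  m_3 = 9*4 - 16 = 20, d_3 = (418 - 20^2)/9 = 18/9 = 2, a_3 = floor((20 + 20)/2) = 20.
  m_4 = 2*20 - 20 = 20, d_4 = (418 - 20^2)/2 = 18/2 = 9, a_4 = floor((20 + 20)/9) = 4.
  m_5 = 9*4 - 20 = 16, d_5 = (418 - 16^2)/9 = 162/9 = 18, a_5 = floor((20 + 16)/18) = 2.
  m_6 = 18*2 - 16 = 20, d_6 = (418 - 20^2)/18 = 18/18 = 1, a_6 = floor((20 + 20)/1) = 40.
  m_7 = 1*40 - 20 = 20, d_7 = (418 - 20^2)/1 = 18/1 = 18: (m_7, d_7) = (m_1, d_1) = (20, 18), so from here the quotients repeat a_1, ..., a_6; the period length is 6.
Hence the expansion of sqrt(418) is a_0 = 20 followed by the repeating block 2, 4, 20, 4, 2, 40 (period 6).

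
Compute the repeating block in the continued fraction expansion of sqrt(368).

Write x_i = (sqrt(368) + m_i)/d_i with (m_0, d_0) = (0, 1). a_0 = floor(sqrt(368)) = 19, since 19^2 = 361 <= 368 < 400 = 20^2.
Iterate m_{i+1} = d_i*a_i - m_i, d_{i+1} = (368 - m_{i+1}^2)/d_i, a_{i+1} = floor((a_0 + m_{i+1})/d_{i+1}):
  m_1 = 1*19 - 0 = 19, d_1 = (368 - 19^2)/1 = 7/1 = 7, a_1 = floor((19 + 19)/7) = 5.
  m_2 = 7*5 - 19 = 16, d_2 = (368 - 16^2)/7 = 112/7 = 16, a_2 = floor((19 + 16)/16) = 2.
  m_3 = 16*2 - 16 = 16, d_3 = (368 - 16^2)/16 = 112/16 = 7, a_3 = floor((19 + 16)/7) = 5.
  m_4 = 7*5 - 16 = 19, d_4 = (368 - 19^2)/7 = 7/7 = 1, a_4 = floor((19 + 19)/1) = 38.
  m_5 = 1*38 - 19 = 19, d_5 = (368 - 19^2)/1 = 7/1 = 7: (m_5, d_5) = (m_1, d_1) = (19, 7), so from here the quotients repeat a_1, ..., a_4; the period length is 4.
Hence the expansion of sqrt(368) is a_0 = 19 followed by the repeating block 5, 2, 5, 38 (period 4).

[19; (5, 2, 5, 38)]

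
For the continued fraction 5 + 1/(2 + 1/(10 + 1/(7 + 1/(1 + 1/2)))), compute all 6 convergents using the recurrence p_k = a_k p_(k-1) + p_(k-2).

Using the convergent recurrence p_i = a_i*p_{i-1} + p_{i-2}, q_i = a_i*q_{i-1} + q_{i-2} with p_{-2}=0, p_{-1}=1, q_{-2}=1, q_{-1}=0:
  i=0: a_0=5, p_0 = 5*1 + 0 = 5, q_0 = 5*0 + 1 = 1.
  i=1: a_1=2, p_1 = 2*5 + 1 = 11, q_1 = 2*1 + 0 = 2.
  i=2: a_2=10, p_2 = 10*11 + 5 = 115, q_2 = 10*2 + 1 = 21.
  i=3: a_3=7, p_3 = 7*115 + 11 = 816, q_3 = 7*21 + 2 = 149.
  i=4: a_4=1, p_4 = 1*816 + 115 = 931, q_4 = 1*149 + 21 = 170.
  i=5: a_5=2, p_5 = 2*931 + 816 = 2678, q_5 = 2*170 + 149 = 489.

5/1, 11/2, 115/21, 816/149, 931/170, 2678/489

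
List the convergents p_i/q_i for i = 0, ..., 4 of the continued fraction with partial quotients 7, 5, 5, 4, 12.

7/1, 36/5, 187/26, 784/109, 9595/1334

Using the convergent recurrence p_i = a_i*p_{i-1} + p_{i-2}, q_i = a_i*q_{i-1} + q_{i-2} with p_{-2}=0, p_{-1}=1, q_{-2}=1, q_{-1}=0:
  i=0: a_0=7, p_0 = 7*1 + 0 = 7, q_0 = 7*0 + 1 = 1.
  i=1: a_1=5, p_1 = 5*7 + 1 = 36, q_1 = 5*1 + 0 = 5.
  i=2: a_2=5, p_2 = 5*36 + 7 = 187, q_2 = 5*5 + 1 = 26.
  i=3: a_3=4, p_3 = 4*187 + 36 = 784, q_3 = 4*26 + 5 = 109.
  i=4: a_4=12, p_4 = 12*784 + 187 = 9595, q_4 = 12*109 + 26 = 1334.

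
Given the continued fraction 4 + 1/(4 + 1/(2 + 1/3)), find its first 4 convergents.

4/1, 17/4, 38/9, 131/31

Using the convergent recurrence p_i = a_i*p_{i-1} + p_{i-2}, q_i = a_i*q_{i-1} + q_{i-2} with p_{-2}=0, p_{-1}=1, q_{-2}=1, q_{-1}=0:
  i=0: a_0=4, p_0 = 4*1 + 0 = 4, q_0 = 4*0 + 1 = 1.
  i=1: a_1=4, p_1 = 4*4 + 1 = 17, q_1 = 4*1 + 0 = 4.
  i=2: a_2=2, p_2 = 2*17 + 4 = 38, q_2 = 2*4 + 1 = 9.
  i=3: a_3=3, p_3 = 3*38 + 17 = 131, q_3 = 3*9 + 4 = 31.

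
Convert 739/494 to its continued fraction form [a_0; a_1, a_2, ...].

[1; 2, 61, 4]

Run the Euclidean algorithm on 739 and 494; the successive quotients are the partial quotients a_0, a_1, ... (each step inverts the fractional part left over by the previous one):
  739 = 1*494 + 245, so a_0 = 1.
  494 = 2*245 + 4, so a_1 = 2.
  245 = 61*4 + 1, so a_2 = 61.
  4 = 4*1 + 0, so a_3 = 4.
The remainder reaches 0 after 4 divisions, so the expansion has 4 partial quotients, read off in order.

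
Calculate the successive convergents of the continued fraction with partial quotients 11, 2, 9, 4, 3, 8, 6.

Using the convergent recurrence p_i = a_i*p_{i-1} + p_{i-2}, q_i = a_i*q_{i-1} + q_{i-2} with p_{-2}=0, p_{-1}=1, q_{-2}=1, q_{-1}=0:
  i=0: a_0=11, p_0 = 11*1 + 0 = 11, q_0 = 11*0 + 1 = 1.
  i=1: a_1=2, p_1 = 2*11 + 1 = 23, q_1 = 2*1 + 0 = 2.
  i=2: a_2=9, p_2 = 9*23 + 11 = 218, q_2 = 9*2 + 1 = 19.
  i=3: a_3=4, p_3 = 4*218 + 23 = 895, q_3 = 4*19 + 2 = 78.
  i=4: a_4=3, p_4 = 3*895 + 218 = 2903, q_4 = 3*78 + 19 = 253.
  i=5: a_5=8, p_5 = 8*2903 + 895 = 24119, q_5 = 8*253 + 78 = 2102.
  i=6: a_6=6, p_6 = 6*24119 + 2903 = 147617, q_6 = 6*2102 + 253 = 12865.

11/1, 23/2, 218/19, 895/78, 2903/253, 24119/2102, 147617/12865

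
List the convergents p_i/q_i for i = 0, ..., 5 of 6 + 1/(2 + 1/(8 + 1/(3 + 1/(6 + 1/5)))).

6/1, 13/2, 110/17, 343/53, 2168/335, 11183/1728

Using the convergent recurrence p_i = a_i*p_{i-1} + p_{i-2}, q_i = a_i*q_{i-1} + q_{i-2} with p_{-2}=0, p_{-1}=1, q_{-2}=1, q_{-1}=0:
  i=0: a_0=6, p_0 = 6*1 + 0 = 6, q_0 = 6*0 + 1 = 1.
  i=1: a_1=2, p_1 = 2*6 + 1 = 13, q_1 = 2*1 + 0 = 2.
  i=2: a_2=8, p_2 = 8*13 + 6 = 110, q_2 = 8*2 + 1 = 17.
  i=3: a_3=3, p_3 = 3*110 + 13 = 343, q_3 = 3*17 + 2 = 53.
  i=4: a_4=6, p_4 = 6*343 + 110 = 2168, q_4 = 6*53 + 17 = 335.
  i=5: a_5=5, p_5 = 5*2168 + 343 = 11183, q_5 = 5*335 + 53 = 1728.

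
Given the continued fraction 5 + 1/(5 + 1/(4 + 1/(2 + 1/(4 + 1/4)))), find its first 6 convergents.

Using the convergent recurrence p_i = a_i*p_{i-1} + p_{i-2}, q_i = a_i*q_{i-1} + q_{i-2} with p_{-2}=0, p_{-1}=1, q_{-2}=1, q_{-1}=0:
  i=0: a_0=5, p_0 = 5*1 + 0 = 5, q_0 = 5*0 + 1 = 1.
  i=1: a_1=5, p_1 = 5*5 + 1 = 26, q_1 = 5*1 + 0 = 5.
  i=2: a_2=4, p_2 = 4*26 + 5 = 109, q_2 = 4*5 + 1 = 21.
  i=3: a_3=2, p_3 = 2*109 + 26 = 244, q_3 = 2*21 + 5 = 47.
  i=4: a_4=4, p_4 = 4*244 + 109 = 1085, q_4 = 4*47 + 21 = 209.
  i=5: a_5=4, p_5 = 4*1085 + 244 = 4584, q_5 = 4*209 + 47 = 883.

5/1, 26/5, 109/21, 244/47, 1085/209, 4584/883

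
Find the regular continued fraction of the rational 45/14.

[3; 4, 1, 2]

Run the Euclidean algorithm on 45 and 14; the successive quotients are the partial quotients a_0, a_1, ... (each step inverts the fractional part left over by the previous one):
  45 = 3*14 + 3, so a_0 = 3.
  14 = 4*3 + 2, so a_1 = 4.
  3 = 1*2 + 1, so a_2 = 1.
  2 = 2*1 + 0, so a_3 = 2.
The remainder reaches 0 after 4 divisions, so the expansion has 4 partial quotients, read off in order.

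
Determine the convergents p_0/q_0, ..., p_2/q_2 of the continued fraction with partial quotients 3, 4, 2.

3/1, 13/4, 29/9

Using the convergent recurrence p_i = a_i*p_{i-1} + p_{i-2}, q_i = a_i*q_{i-1} + q_{i-2} with p_{-2}=0, p_{-1}=1, q_{-2}=1, q_{-1}=0:
  i=0: a_0=3, p_0 = 3*1 + 0 = 3, q_0 = 3*0 + 1 = 1.
  i=1: a_1=4, p_1 = 4*3 + 1 = 13, q_1 = 4*1 + 0 = 4.
  i=2: a_2=2, p_2 = 2*13 + 3 = 29, q_2 = 2*4 + 1 = 9.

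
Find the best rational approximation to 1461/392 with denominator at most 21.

41/11

Expand x = 1461/392 as a continued fraction with the Euclidean algorithm:
  1461 = 3*392 + 285, so a_0 = 3.
  392 = 1*285 + 107, so a_1 = 1.
  285 = 2*107 + 71, so a_2 = 2.
  107 = 1*71 + 36, so a_3 = 1.
  71 = 1*36 + 35, so a_4 = 1.
  36 = 1*35 + 1, so a_5 = 1.
  35 = 35*1 + 0, so a_6 = 35.
so x = [3; 1, 2, 1, 1, 1, 35].
Convergents (p_i = a_i*p_{i-1} + p_{i-2}, q_i = a_i*q_{i-1} + q_{i-2} with p_{-2}=0, p_{-1}=1, q_{-2}=1, q_{-1}=0), until the denominator exceeds 21:
  i=0: a_0=3, p_0 = 3*1 + 0 = 3, q_0 = 3*0 + 1 = 1.
  i=1: a_1=1, p_1 = 1*3 + 1 = 4, q_1 = 1*1 + 0 = 1.
  i=2: a_2=2, p_2 = 2*4 + 3 = 11, q_2 = 2*1 + 1 = 3.
  i=3: a_3=1, p_3 = 1*11 + 4 = 15, q_3 = 1*3 + 1 = 4.
  i=4: a_4=1, p_4 = 1*15 + 11 = 26, q_4 = 1*4 + 3 = 7.
  i=5: a_5=1, p_5 = 1*26 + 15 = 41, q_5 = 1*7 + 4 = 11.
  i=6: a_6=35, p_6 = 35*41 + 26 = 1461, q_6 = 35*11 + 7 = 392.
q_6 = 392 > 21, so the last convergent with denominator <= 21 is p_5/q_5 = 41/11.
The closest fraction with denominator <= 21 is either p_5/q_5 or the intermediate fraction (k*p_5 + p_4)/(k*q_5 + q_4) with the largest k >= 1 whose denominator stays <= 21; these approach x as k grows, and every other convergent or intermediate fraction in range is farther away.
Largest k: floor((21 - q_4)/q_5) = floor((21 - 7)/11) = 1.
That gives (1*41 + 26)/(1*11 + 7) = 67/18.
Compare the errors: |x - 41/11| = |1461*11 - 41*392|/(392*11) = 1/4312, and |x - 67/18| = |1461*18 - 67*392|/(392*18) = 34/7056.
Cross-multiplying, 1*7056 = 7056 < 146608 = 34*4312, so 1/4312 is smaller: the convergent 41/11 is closer to x than 67/18.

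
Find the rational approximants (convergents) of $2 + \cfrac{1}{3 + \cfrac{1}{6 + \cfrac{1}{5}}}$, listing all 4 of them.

2/1, 7/3, 44/19, 227/98

Using the convergent recurrence p_i = a_i*p_{i-1} + p_{i-2}, q_i = a_i*q_{i-1} + q_{i-2} with p_{-2}=0, p_{-1}=1, q_{-2}=1, q_{-1}=0:
  i=0: a_0=2, p_0 = 2*1 + 0 = 2, q_0 = 2*0 + 1 = 1.
  i=1: a_1=3, p_1 = 3*2 + 1 = 7, q_1 = 3*1 + 0 = 3.
  i=2: a_2=6, p_2 = 6*7 + 2 = 44, q_2 = 6*3 + 1 = 19.
  i=3: a_3=5, p_3 = 5*44 + 7 = 227, q_3 = 5*19 + 3 = 98.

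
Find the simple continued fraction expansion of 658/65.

[10; 8, 8]

Run the Euclidean algorithm on 658 and 65; the successive quotients are the partial quotients a_0, a_1, ... (each step inverts the fractional part left over by the previous one):
  658 = 10*65 + 8, so a_0 = 10.
  65 = 8*8 + 1, so a_1 = 8.
  8 = 8*1 + 0, so a_2 = 8.
The remainder reaches 0 after 3 divisions, so the expansion has 3 partial quotients, read off in order.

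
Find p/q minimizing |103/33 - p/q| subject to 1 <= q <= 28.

78/25

Expand x = 103/33 as a continued fraction with the Euclidean algorithm:
  103 = 3*33 + 4, so a_0 = 3.
  33 = 8*4 + 1, so a_1 = 8.
  4 = 4*1 + 0, so a_2 = 4.
so x = [3; 8, 4].
Convergents (p_i = a_i*p_{i-1} + p_{i-2}, q_i = a_i*q_{i-1} + q_{i-2} with p_{-2}=0, p_{-1}=1, q_{-2}=1, q_{-1}=0), until the denominator exceeds 28:
  i=0: a_0=3, p_0 = 3*1 + 0 = 3, q_0 = 3*0 + 1 = 1.
  i=1: a_1=8, p_1 = 8*3 + 1 = 25, q_1 = 8*1 + 0 = 8.
  i=2: a_2=4, p_2 = 4*25 + 3 = 103, q_2 = 4*8 + 1 = 33.
q_2 = 33 > 28, so the last convergent with denominator <= 28 is p_1/q_1 = 25/8.
The closest fraction with denominator <= 28 is either p_1/q_1 or the intermediate fraction (k*p_1 + p_0)/(k*q_1 + q_0) with the largest k >= 1 whose denominator stays <= 28; these approach x as k grows, and every other convergent or intermediate fraction in range is farther away.
Largest k: floor((28 - q_0)/q_1) = floor((28 - 1)/8) = 3.
That gives (3*25 + 3)/(3*8 + 1) = 78/25.
Compare the errors: |x - 25/8| = |103*8 - 25*33|/(33*8) = 1/264, and |x - 78/25| = |103*25 - 78*33|/(33*25) = 1/825.
Cross-multiplying, 1*264 = 264 < 825 = 1*825, so 1/825 is smaller: the intermediate fraction 78/25 is closer to x than 25/8.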